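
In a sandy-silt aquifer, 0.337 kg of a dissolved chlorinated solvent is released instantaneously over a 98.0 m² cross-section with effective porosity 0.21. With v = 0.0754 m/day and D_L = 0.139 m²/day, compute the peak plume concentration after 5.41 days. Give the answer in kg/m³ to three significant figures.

0.00533 kg/m³

The peak of an instantaneous 1D plume sits at x = vt; there the Gaussian factor is 1 and C_max = M/(n_e·A·√(4πDt)), where n_e·A is the pore area the mass is dissolved in.
√(4πDt) = √(4π × 0.139 × 5.41) = 3.074 m, so C_max = 0.337/(0.21 × 98.0 × 3.074) = 0.00533 kg/m³.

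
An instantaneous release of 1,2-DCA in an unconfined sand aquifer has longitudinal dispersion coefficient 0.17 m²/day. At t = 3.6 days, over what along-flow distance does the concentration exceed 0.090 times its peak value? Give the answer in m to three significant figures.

4.86 m

The plume is Gaussian with σ = √(2Dt) = √(2 × 0.17 × 3.6) = 1.106 m.
C/C_peak = exp(−Δx²/(2σ²)) = 0.090 ⇒ Δx = σ·√(−2 ln 0.090) = 1.106 × 2.195 = 2.428 m.
Width = 2Δx = 4.86 m.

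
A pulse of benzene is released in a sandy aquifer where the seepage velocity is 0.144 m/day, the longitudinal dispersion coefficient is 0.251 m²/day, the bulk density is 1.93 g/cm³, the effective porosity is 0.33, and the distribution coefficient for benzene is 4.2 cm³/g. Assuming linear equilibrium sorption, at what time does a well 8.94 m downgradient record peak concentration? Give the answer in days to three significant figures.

Retardation factor R = 1 + ρ_b·K_d/n = 1 + 1.93 × 4.2/0.33 = 25.56.
Sorption retards both mechanisms: v_R = v/R = 0.005634 m/day, D_R = D/R = 0.009820 m²/day.
Peak time from v_R²t² + 2D_R t − x² = 0: t = (√(D_R² + v_R²x²) − D_R)/v_R².
√(D_R² + v_R²x²) = √(0.009820² + 0.005634² × 8.94²) = 0.05132; v_R² = 3.174e-05.
t = (0.05132 − 0.009820)/3.174e-05 = 1310 days.

1310 days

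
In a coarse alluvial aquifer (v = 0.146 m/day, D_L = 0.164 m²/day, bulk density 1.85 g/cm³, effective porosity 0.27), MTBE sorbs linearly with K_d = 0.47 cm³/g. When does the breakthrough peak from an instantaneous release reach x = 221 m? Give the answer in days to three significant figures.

6360 days

Retardation factor R = 1 + ρ_b·K_d/n = 1 + 1.85 × 0.47/0.27 = 4.220.
Sorption retards both mechanisms: v_R = v/R = 0.03460 m/day, D_R = D/R = 0.03886 m²/day.
Peak time from v_R²t² + 2D_R t − x² = 0: t = (√(D_R² + v_R²x²) − D_R)/v_R².
√(D_R² + v_R²x²) = √(0.03886² + 0.03460² × 221²) = 7.647; v_R² = 0.001197.
t = (7.647 − 0.03886)/0.001197 = 6360 days.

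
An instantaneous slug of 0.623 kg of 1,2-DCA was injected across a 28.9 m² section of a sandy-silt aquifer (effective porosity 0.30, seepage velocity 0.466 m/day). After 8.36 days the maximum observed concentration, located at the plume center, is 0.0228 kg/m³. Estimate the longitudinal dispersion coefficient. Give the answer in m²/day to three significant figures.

At the plume center C_max = M/(n_e·A·√(4πDt)), so D = M²/(4πt·(n_e·A·C_max)²).
n_e·A·C_max = 0.30 × 28.9 × 0.0228 = 0.1977 kg/m.
D = 0.623²/(4π × 8.36 × 0.1977²) = 0.0945 m²/day.

0.0945 m²/day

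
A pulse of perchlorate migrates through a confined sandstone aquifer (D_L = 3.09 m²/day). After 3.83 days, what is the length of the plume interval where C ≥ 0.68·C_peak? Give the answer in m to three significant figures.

The plume is Gaussian with σ = √(2Dt) = √(2 × 3.09 × 3.83) = 4.865 m.
C/C_peak = exp(−Δx²/(2σ²)) = 0.68 ⇒ Δx = σ·√(−2 ln 0.68) = 4.865 × 0.8783 = 4.273 m.
Width = 2Δx = 8.55 m.

8.55 m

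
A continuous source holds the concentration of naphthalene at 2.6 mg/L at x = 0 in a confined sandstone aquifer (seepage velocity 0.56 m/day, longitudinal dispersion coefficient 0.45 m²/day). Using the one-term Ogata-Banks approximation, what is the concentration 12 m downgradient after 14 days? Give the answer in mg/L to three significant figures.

0.314 mg/L

For a continuous step input, C/C₀ ≈ ½·erfc((x−vt)/(2√(Dt))).
vt = 0.56 × 14 = 7.84 m and 2√(Dt) = 2√(0.45 × 14) = 5.020 m.
Argument (x−vt)/(2√(Dt)) = (12 − 7.84)/5.020 = 0.8287; ½·erfc(0.8287) = 0.1206.
C = 2.6 × 0.1206 = 0.314 mg/L.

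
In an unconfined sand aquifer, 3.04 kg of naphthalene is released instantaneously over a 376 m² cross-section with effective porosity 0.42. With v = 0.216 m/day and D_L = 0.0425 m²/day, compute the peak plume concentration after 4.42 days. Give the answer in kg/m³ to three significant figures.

The peak of an instantaneous 1D plume sits at x = vt; there the Gaussian factor is 1 and C_max = M/(n_e·A·√(4πDt)), where n_e·A is the pore area the mass is dissolved in.
√(4πDt) = √(4π × 0.0425 × 4.42) = 1.536 m, so C_max = 3.04/(0.42 × 376 × 1.536) = 0.0125 kg/m³.

0.0125 kg/m³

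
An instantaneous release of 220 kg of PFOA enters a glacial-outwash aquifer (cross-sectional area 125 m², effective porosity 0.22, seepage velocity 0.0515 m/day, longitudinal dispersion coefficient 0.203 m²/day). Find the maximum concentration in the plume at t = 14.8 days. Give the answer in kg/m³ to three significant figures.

1.30 kg/m³

The peak of an instantaneous 1D plume sits at x = vt; there the Gaussian factor is 1 and C_max = M/(n_e·A·√(4πDt)), where n_e·A is the pore area the mass is dissolved in.
√(4πDt) = √(4π × 0.203 × 14.8) = 6.144 m, so C_max = 220/(0.22 × 125 × 6.144) = 1.30 kg/m³.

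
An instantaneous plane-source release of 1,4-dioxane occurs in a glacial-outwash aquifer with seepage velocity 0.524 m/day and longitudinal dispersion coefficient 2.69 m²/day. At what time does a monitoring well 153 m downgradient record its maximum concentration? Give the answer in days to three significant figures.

282 days

For the 1D instantaneous-source solution, setting ∂C/∂t = 0 at fixed x gives v²t² + 2Dt − x² = 0, so t = (√(D² + v²x²) − D)/v².
√(D² + v²x²) = √(2.69² + 0.524² × 153²) = 80.22; v² = 0.274576.
t = (80.22 − 2.69)/0.274576 = 282 days (vs. the pure-advection estimate x/v = 292 d).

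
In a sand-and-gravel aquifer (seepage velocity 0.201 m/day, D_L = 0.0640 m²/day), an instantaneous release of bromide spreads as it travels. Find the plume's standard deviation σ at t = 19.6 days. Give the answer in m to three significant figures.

1.58 m

Dispersive spreading gives a Gaussian with σ² = 2Dt; advection only shifts the center.
σ = √(2 × 0.0640 × 19.6) = 1.58 m.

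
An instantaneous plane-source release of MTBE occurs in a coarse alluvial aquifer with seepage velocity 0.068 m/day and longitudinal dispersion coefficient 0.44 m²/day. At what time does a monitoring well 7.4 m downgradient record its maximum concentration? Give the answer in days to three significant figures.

49.4 days

For the 1D instantaneous-source solution, setting ∂C/∂t = 0 at fixed x gives v²t² + 2Dt − x² = 0, so t = (√(D² + v²x²) − D)/v².
√(D² + v²x²) = √(0.44² + 0.068² × 7.4²) = 0.6684; v² = 0.004624.
t = (0.6684 − 0.44)/0.004624 = 49.4 days (vs. the pure-advection estimate x/v = 109 d).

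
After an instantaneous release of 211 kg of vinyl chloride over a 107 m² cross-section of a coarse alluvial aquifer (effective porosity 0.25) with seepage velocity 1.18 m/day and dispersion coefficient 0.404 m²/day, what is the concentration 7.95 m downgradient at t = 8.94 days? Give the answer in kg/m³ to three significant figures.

0.734 kg/m³

For an instantaneous plane source, C(x,t) = M/(n_e·A·√(4πDt)) · exp(−(x−vt)²/(4Dt)), with n_e·A the pore (flow) area.
Plume center vt = 1.18 × 8.94 = 10.5492 m, so the well at 7.95 m is 2.5992 m upgradient of the peak.
√(4πDt) = 6.737 m, giving peak height M/(n_e·A·√(4πDt)) = 211/(0.25 × 107 × 6.737) = 1.171 kg/m³.
(x−vt)²/(4Dt) = (-2.5992)²/(4 × 0.404 × 8.94) = 0.4676; exp(−0.4676) = 0.6265.
C = 1.171 × 0.6265 = 0.734 kg/m³.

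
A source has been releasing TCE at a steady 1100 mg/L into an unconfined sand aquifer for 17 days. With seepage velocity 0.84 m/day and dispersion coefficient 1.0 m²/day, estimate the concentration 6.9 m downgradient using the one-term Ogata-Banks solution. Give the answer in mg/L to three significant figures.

987 mg/L

For a continuous step input, C/C₀ ≈ ½·erfc((x−vt)/(2√(Dt))).
vt = 0.84 × 17 = 14.28 m and 2√(Dt) = 2√(1.0 × 17) = 8.246 m.
Argument (x−vt)/(2√(Dt)) = (6.9 − 14.28)/8.246 = -0.8950; ½·erfc(-0.8950) = 0.8972.
C = 1100 × 0.8972 = 987 mg/L.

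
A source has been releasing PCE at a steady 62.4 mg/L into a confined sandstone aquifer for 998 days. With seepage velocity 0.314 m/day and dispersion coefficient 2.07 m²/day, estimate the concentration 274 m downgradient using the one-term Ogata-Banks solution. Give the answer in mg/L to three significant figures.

45.5 mg/L

For a continuous step input, C/C₀ ≈ ½·erfc((x−vt)/(2√(Dt))).
vt = 0.314 × 998 = 313.372 m and 2√(Dt) = 2√(2.07 × 998) = 90.90 m.
Argument (x−vt)/(2√(Dt)) = (274 − 313.372)/90.90 = -0.4331; ½·erfc(-0.4331) = 0.7299.
C = 62.4 × 0.7299 = 45.5 mg/L.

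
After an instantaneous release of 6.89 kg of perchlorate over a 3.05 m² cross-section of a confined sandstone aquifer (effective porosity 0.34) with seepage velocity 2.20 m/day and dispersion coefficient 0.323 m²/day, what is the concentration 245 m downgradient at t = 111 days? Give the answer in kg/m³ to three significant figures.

0.312 kg/m³

For an instantaneous plane source, C(x,t) = M/(n_e·A·√(4πDt)) · exp(−(x−vt)²/(4Dt)), with n_e·A the pore (flow) area.
Plume center vt = 2.20 × 111 = 244.2 m, so the well at 245 m is 0.8 m downgradient of the peak.
√(4πDt) = 21.23 m, giving peak height M/(n_e·A·√(4πDt)) = 6.89/(0.34 × 3.05 × 21.23) = 0.3130 kg/m³.
(x−vt)²/(4Dt) = (0.8)²/(4 × 0.323 × 111) = 0.004463; exp(−0.004463) = 0.9955.
C = 0.3130 × 0.9955 = 0.312 kg/m³.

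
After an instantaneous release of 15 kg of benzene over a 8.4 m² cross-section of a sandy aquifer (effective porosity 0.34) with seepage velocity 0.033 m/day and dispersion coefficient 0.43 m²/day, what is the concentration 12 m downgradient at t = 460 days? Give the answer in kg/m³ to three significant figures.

0.104 kg/m³

For an instantaneous plane source, C(x,t) = M/(n_e·A·√(4πDt)) · exp(−(x−vt)²/(4Dt)), with n_e·A the pore (flow) area.
Plume center vt = 0.033 × 460 = 15.18 m, so the well at 12 m is 3.18 m upgradient of the peak.
√(4πDt) = 49.86 m, giving peak height M/(n_e·A·√(4πDt)) = 15/(0.34 × 8.4 × 49.86) = 0.1053 kg/m³.
(x−vt)²/(4Dt) = (-3.18)²/(4 × 0.43 × 460) = 0.01278; exp(−0.01278) = 0.9873.
C = 0.1053 × 0.9873 = 0.104 kg/m³.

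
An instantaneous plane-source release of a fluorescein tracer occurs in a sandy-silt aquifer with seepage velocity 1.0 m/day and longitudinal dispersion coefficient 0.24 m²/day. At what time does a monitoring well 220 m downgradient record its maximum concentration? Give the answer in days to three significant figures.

220 days

For the 1D instantaneous-source solution, setting ∂C/∂t = 0 at fixed x gives v²t² + 2Dt − x² = 0, so t = (√(D² + v²x²) − D)/v².
√(D² + v²x²) = √(0.24² + 1.0² × 220²) = 220.0; v² = 1.
t = (220.0 − 0.24)/1 = 220 days (vs. the pure-advection estimate x/v = 220 d).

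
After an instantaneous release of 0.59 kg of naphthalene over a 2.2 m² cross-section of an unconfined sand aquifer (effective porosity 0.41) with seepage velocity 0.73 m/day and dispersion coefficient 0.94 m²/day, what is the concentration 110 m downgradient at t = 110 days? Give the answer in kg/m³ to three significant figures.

For an instantaneous plane source, C(x,t) = M/(n_e·A·√(4πDt)) · exp(−(x−vt)²/(4Dt)), with n_e·A the pore (flow) area.
Plume center vt = 0.73 × 110 = 80.3 m, so the well at 110 m is 29.7 m downgradient of the peak.
√(4πDt) = 36.05 m, giving peak height M/(n_e·A·√(4πDt)) = 0.59/(0.41 × 2.2 × 36.05) = 0.01814 kg/m³.
(x−vt)²/(4Dt) = (29.7)²/(4 × 0.94 × 110) = 2.133; exp(−2.133) = 0.1185.
C = 0.01814 × 0.1185 = 0.00215 kg/m³.

0.00215 kg/m³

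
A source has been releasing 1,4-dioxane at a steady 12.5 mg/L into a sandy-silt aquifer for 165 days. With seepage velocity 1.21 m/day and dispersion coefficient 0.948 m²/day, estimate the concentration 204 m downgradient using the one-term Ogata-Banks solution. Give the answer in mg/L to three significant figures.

For a continuous step input, C/C₀ ≈ ½·erfc((x−vt)/(2√(Dt))).
vt = 1.21 × 165 = 199.65 m and 2√(Dt) = 2√(0.948 × 165) = 25.01 m.
Argument (x−vt)/(2√(Dt)) = (204 − 199.65)/25.01 = 0.1739; ½·erfc(0.1739) = 0.4029.
C = 12.5 × 0.4029 = 5.04 mg/L.

5.04 mg/L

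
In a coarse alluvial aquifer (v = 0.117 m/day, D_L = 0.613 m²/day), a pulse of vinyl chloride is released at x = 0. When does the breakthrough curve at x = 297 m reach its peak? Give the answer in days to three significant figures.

For the 1D instantaneous-source solution, setting ∂C/∂t = 0 at fixed x gives v²t² + 2Dt − x² = 0, so t = (√(D² + v²x²) − D)/v².
√(D² + v²x²) = √(0.613² + 0.117² × 297²) = 34.75; v² = 0.013689.
t = (34.75 − 0.613)/0.013689 = 2490 days (vs. the pure-advection estimate x/v = 2540 d).

2490 days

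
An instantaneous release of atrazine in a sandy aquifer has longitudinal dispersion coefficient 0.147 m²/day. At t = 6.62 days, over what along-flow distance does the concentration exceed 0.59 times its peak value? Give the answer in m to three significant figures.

2.87 m

The plume is Gaussian with σ = √(2Dt) = √(2 × 0.147 × 6.62) = 1.395 m.
C/C_peak = exp(−Δx²/(2σ²)) = 0.59 ⇒ Δx = σ·√(−2 ln 0.59) = 1.395 × 1.027 = 1.433 m.
Width = 2Δx = 2.87 m.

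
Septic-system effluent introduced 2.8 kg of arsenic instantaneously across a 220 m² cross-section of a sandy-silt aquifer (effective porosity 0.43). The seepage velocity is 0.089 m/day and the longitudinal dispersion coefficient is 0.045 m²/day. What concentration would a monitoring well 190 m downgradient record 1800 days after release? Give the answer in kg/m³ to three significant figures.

5.99e-05 kg/m³

For an instantaneous plane source, C(x,t) = M/(n_e·A·√(4πDt)) · exp(−(x−vt)²/(4Dt)), with n_e·A the pore (flow) area.
Plume center vt = 0.089 × 1800 = 160.2 m, so the well at 190 m is 29.8 m downgradient of the peak.
√(4πDt) = 31.90 m, giving peak height M/(n_e·A·√(4πDt)) = 2.8/(0.43 × 220 × 31.90) = 0.0009278 kg/m³.
(x−vt)²/(4Dt) = (29.8)²/(4 × 0.045 × 1800) = 2.741; exp(−2.741) = 0.06451.
C = 0.0009278 × 0.06451 = 5.99e-05 kg/m³.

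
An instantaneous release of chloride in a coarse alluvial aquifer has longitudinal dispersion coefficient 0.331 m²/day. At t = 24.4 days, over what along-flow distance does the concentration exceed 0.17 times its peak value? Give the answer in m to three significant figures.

15.1 m

The plume is Gaussian with σ = √(2Dt) = √(2 × 0.331 × 24.4) = 4.019 m.
C/C_peak = exp(−Δx²/(2σ²)) = 0.17 ⇒ Δx = σ·√(−2 ln 0.17) = 4.019 × 1.883 = 7.568 m.
Width = 2Δx = 15.1 m.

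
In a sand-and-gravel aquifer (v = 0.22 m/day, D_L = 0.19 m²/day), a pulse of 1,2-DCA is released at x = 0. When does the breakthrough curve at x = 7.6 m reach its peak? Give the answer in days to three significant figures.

30.8 days

For the 1D instantaneous-source solution, setting ∂C/∂t = 0 at fixed x gives v²t² + 2Dt − x² = 0, so t = (√(D² + v²x²) − D)/v².
√(D² + v²x²) = √(0.19² + 0.22² × 7.6²) = 1.683; v² = 0.0484.
t = (1.683 − 0.19)/0.0484 = 30.8 days (vs. the pure-advection estimate x/v = 34.5 d).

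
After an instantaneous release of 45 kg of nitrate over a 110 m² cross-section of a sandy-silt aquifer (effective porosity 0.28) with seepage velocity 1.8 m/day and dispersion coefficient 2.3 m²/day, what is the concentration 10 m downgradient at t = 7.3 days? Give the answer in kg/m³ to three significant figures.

0.0869 kg/m³

For an instantaneous plane source, C(x,t) = M/(n_e·A·√(4πDt)) · exp(−(x−vt)²/(4Dt)), with n_e·A the pore (flow) area.
Plume center vt = 1.8 × 7.3 = 13.14 m, so the well at 10 m is 3.14 m upgradient of the peak.
√(4πDt) = 14.53 m, giving peak height M/(n_e·A·√(4πDt)) = 45/(0.28 × 110 × 14.53) = 0.1006 kg/m³.
(x−vt)²/(4Dt) = (-3.14)²/(4 × 2.3 × 7.3) = 0.1468; exp(−0.1468) = 0.8635.
C = 0.1006 × 0.8635 = 0.0869 kg/m³.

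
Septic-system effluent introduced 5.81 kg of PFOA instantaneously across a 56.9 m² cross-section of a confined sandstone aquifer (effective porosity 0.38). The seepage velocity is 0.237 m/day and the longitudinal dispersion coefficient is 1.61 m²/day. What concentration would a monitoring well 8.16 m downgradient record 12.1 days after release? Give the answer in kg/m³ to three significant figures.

For an instantaneous plane source, C(x,t) = M/(n_e·A·√(4πDt)) · exp(−(x−vt)²/(4Dt)), with n_e·A the pore (flow) area.
Plume center vt = 0.237 × 12.1 = 2.8677 m, so the well at 8.16 m is 5.2923 m downgradient of the peak.
√(4πDt) = 15.65 m, giving peak height M/(n_e·A·√(4πDt)) = 5.81/(0.38 × 56.9 × 15.65) = 0.01717 kg/m³.
(x−vt)²/(4Dt) = (5.2923)²/(4 × 1.61 × 12.1) = 0.3594; exp(−0.3594) = 0.6981.
C = 0.01717 × 0.6981 = 0.0120 kg/m³.

0.0120 kg/m³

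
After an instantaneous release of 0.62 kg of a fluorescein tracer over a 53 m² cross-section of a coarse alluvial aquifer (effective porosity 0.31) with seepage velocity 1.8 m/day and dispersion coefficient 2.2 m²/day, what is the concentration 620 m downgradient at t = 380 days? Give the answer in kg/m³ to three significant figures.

0.000108 kg/m³

For an instantaneous plane source, C(x,t) = M/(n_e·A·√(4πDt)) · exp(−(x−vt)²/(4Dt)), with n_e·A the pore (flow) area.
Plume center vt = 1.8 × 380 = 684 m, so the well at 620 m is 64 m upgradient of the peak.
√(4πDt) = 102.5 m, giving peak height M/(n_e·A·√(4πDt)) = 0.62/(0.31 × 53 × 102.5) = 0.0003682 kg/m³.
(x−vt)²/(4Dt) = (-64)²/(4 × 2.2 × 380) = 1.225; exp(−1.225) = 0.2938.
C = 0.0003682 × 0.2938 = 0.000108 kg/m³.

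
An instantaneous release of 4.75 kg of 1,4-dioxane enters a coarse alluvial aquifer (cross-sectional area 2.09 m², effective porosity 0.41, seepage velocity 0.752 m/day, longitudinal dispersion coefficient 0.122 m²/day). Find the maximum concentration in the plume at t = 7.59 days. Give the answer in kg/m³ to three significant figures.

1.63 kg/m³

The peak of an instantaneous 1D plume sits at x = vt; there the Gaussian factor is 1 and C_max = M/(n_e·A·√(4πDt)), where n_e·A is the pore area the mass is dissolved in.
√(4πDt) = √(4π × 0.122 × 7.59) = 3.411 m, so C_max = 4.75/(0.41 × 2.09 × 3.411) = 1.63 kg/m³.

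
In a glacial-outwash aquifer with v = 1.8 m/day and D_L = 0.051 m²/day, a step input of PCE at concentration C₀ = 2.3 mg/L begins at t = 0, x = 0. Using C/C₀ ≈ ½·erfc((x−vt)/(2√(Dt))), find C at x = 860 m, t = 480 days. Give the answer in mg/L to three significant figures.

1.65 mg/L

For a continuous step input, C/C₀ ≈ ½·erfc((x−vt)/(2√(Dt))).
vt = 1.8 × 480 = 864 m and 2√(Dt) = 2√(0.051 × 480) = 9.895 m.
Argument (x−vt)/(2√(Dt)) = (860 − 864)/9.895 = -0.4042; ½·erfc(-0.4042) = 0.7162.
C = 2.3 × 0.7162 = 1.65 mg/L.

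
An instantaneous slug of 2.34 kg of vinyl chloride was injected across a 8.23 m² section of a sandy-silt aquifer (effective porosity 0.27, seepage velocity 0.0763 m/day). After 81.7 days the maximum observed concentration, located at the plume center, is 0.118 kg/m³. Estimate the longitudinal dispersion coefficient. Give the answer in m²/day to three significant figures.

At the plume center C_max = M/(n_e·A·√(4πDt)), so D = M²/(4πt·(n_e·A·C_max)²).
n_e·A·C_max = 0.27 × 8.23 × 0.118 = 0.2622 kg/m.
D = 2.34²/(4π × 81.7 × 0.2622²) = 0.0776 m²/day.

0.0776 m²/day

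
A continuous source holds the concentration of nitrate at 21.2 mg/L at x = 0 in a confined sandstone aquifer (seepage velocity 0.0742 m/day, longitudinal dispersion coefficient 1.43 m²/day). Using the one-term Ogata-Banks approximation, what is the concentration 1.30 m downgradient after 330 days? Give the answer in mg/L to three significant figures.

For a continuous step input, C/C₀ ≈ ½·erfc((x−vt)/(2√(Dt))).
vt = 0.0742 × 330 = 24.486 m and 2√(Dt) = 2√(1.43 × 330) = 43.45 m.
Argument (x−vt)/(2√(Dt)) = (1.30 − 24.486)/43.45 = -0.5336; ½·erfc(-0.5336) = 0.7748.
C = 21.2 × 0.7748 = 16.4 mg/L.

16.4 mg/L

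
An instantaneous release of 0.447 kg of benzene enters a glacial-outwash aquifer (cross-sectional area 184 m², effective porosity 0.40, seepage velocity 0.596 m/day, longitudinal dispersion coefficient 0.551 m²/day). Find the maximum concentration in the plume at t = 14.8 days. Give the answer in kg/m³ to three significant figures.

The peak of an instantaneous 1D plume sits at x = vt; there the Gaussian factor is 1 and C_max = M/(n_e·A·√(4πDt)), where n_e·A is the pore area the mass is dissolved in.
√(4πDt) = √(4π × 0.551 × 14.8) = 10.12 m, so C_max = 0.447/(0.40 × 184 × 10.12) = 0.000600 kg/m³.

0.000600 kg/m³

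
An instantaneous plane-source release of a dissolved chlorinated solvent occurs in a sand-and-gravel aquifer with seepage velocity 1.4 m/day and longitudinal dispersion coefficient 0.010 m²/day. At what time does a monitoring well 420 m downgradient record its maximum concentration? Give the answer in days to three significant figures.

300 days

For the 1D instantaneous-source solution, setting ∂C/∂t = 0 at fixed x gives v²t² + 2Dt − x² = 0, so t = (√(D² + v²x²) − D)/v².
√(D² + v²x²) = √(0.010² + 1.4² × 420²) = 588.0; v² = 1.96.
t = (588.0 − 0.010)/1.96 = 300 days (vs. the pure-advection estimate x/v = 300 d).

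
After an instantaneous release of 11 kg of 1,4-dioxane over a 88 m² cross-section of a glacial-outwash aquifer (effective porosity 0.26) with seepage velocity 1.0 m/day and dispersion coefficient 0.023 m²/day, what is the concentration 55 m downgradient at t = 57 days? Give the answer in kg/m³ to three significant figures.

For an instantaneous plane source, C(x,t) = M/(n_e·A·√(4πDt)) · exp(−(x−vt)²/(4Dt)), with n_e·A the pore (flow) area.
Plume center vt = 1.0 × 57 = 57 m, so the well at 55 m is 2 m upgradient of the peak.
√(4πDt) = 4.059 m, giving peak height M/(n_e·A·√(4πDt)) = 11/(0.26 × 88 × 4.059) = 0.1184 kg/m³.
(x−vt)²/(4Dt) = (-2)²/(4 × 0.023 × 57) = 0.7628; exp(−0.7628) = 0.4664.
C = 0.1184 × 0.4664 = 0.0552 kg/m³.

0.0552 kg/m³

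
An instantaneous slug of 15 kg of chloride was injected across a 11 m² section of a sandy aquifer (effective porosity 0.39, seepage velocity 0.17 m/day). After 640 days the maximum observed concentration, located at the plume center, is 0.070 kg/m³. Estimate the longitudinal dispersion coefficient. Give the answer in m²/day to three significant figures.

0.310 m²/day

At the plume center C_max = M/(n_e·A·√(4πDt)), so D = M²/(4πt·(n_e·A·C_max)²).
n_e·A·C_max = 0.39 × 11 × 0.070 = 0.3003 kg/m.
D = 15²/(4π × 640 × 0.3003²) = 0.310 m²/day.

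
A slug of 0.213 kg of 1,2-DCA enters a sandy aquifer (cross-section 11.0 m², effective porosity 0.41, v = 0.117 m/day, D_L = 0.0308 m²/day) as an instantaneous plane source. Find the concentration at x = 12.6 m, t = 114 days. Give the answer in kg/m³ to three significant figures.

For an instantaneous plane source, C(x,t) = M/(n_e·A·√(4πDt)) · exp(−(x−vt)²/(4Dt)), with n_e·A the pore (flow) area.
Plume center vt = 0.117 × 114 = 13.338 m, so the well at 12.6 m is 0.738 m upgradient of the peak.
√(4πDt) = 6.643 m, giving peak height M/(n_e·A·√(4πDt)) = 0.213/(0.41 × 11.0 × 6.643) = 0.007109 kg/m³.
(x−vt)²/(4Dt) = (-0.738)²/(4 × 0.0308 × 114) = 0.03878; exp(−0.03878) = 0.9620.
C = 0.007109 × 0.9620 = 0.00684 kg/m³.

0.00684 kg/m³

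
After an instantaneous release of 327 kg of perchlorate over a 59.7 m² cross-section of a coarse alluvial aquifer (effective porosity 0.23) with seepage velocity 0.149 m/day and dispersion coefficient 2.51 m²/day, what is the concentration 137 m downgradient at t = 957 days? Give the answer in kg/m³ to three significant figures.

0.137 kg/m³

For an instantaneous plane source, C(x,t) = M/(n_e·A·√(4πDt)) · exp(−(x−vt)²/(4Dt)), with n_e·A the pore (flow) area.
Plume center vt = 0.149 × 957 = 142.593 m, so the well at 137 m is 5.593 m upgradient of the peak.
√(4πDt) = 173.7 m, giving peak height M/(n_e·A·√(4πDt)) = 327/(0.23 × 59.7 × 173.7) = 0.1371 kg/m³.
(x−vt)²/(4Dt) = (-5.593)²/(4 × 2.51 × 957) = 0.003256; exp(−0.003256) = 0.9967.
C = 0.1371 × 0.9967 = 0.137 kg/m³.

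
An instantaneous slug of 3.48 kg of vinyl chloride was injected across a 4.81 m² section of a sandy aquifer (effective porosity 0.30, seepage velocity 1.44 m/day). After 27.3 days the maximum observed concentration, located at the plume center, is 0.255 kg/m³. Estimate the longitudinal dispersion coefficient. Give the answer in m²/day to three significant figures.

At the plume center C_max = M/(n_e·A·√(4πDt)), so D = M²/(4πt·(n_e·A·C_max)²).
n_e·A·C_max = 0.30 × 4.81 × 0.255 = 0.3680 kg/m.
D = 3.48²/(4π × 27.3 × 0.3680²) = 0.261 m²/day.

0.261 m²/day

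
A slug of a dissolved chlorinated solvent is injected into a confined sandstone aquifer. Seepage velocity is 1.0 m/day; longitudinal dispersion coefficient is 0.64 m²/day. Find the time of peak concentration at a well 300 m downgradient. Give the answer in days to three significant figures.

For the 1D instantaneous-source solution, setting ∂C/∂t = 0 at fixed x gives v²t² + 2Dt − x² = 0, so t = (√(D² + v²x²) − D)/v².
√(D² + v²x²) = √(0.64² + 1.0² × 300²) = 300.0; v² = 1.
t = (300.0 − 0.64)/1 = 299 days (vs. the pure-advection estimate x/v = 300 d).

299 days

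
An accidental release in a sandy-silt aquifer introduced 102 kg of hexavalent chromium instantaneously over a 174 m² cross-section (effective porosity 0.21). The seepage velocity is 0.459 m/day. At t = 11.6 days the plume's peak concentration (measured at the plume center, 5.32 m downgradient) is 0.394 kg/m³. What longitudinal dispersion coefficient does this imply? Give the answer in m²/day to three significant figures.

0.344 m²/day

At the plume center C_max = M/(n_e·A·√(4πDt)), so D = M²/(4πt·(n_e·A·C_max)²).
n_e·A·C_max = 0.21 × 174 × 0.394 = 14.40 kg/m.
D = 102²/(4π × 11.6 × 14.40²) = 0.344 m²/day.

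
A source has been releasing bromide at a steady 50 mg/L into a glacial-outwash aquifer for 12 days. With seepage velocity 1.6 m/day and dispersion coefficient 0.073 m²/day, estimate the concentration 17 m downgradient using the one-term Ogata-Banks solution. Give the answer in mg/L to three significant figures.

47.6 mg/L

For a continuous step input, C/C₀ ≈ ½·erfc((x−vt)/(2√(Dt))).
vt = 1.6 × 12 = 19.2 m and 2√(Dt) = 2√(0.073 × 12) = 1.872 m.
Argument (x−vt)/(2√(Dt)) = (17 − 19.2)/1.872 = -1.175; ½·erfc(-1.175) = 0.9517.
C = 50 × 0.9517 = 47.6 mg/L.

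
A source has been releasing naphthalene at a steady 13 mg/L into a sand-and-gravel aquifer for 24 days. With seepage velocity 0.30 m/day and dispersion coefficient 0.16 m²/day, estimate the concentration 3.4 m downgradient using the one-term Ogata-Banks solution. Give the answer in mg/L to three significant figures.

11.9 mg/L

For a continuous step input, C/C₀ ≈ ½·erfc((x−vt)/(2√(Dt))).
vt = 0.30 × 24 = 7.2 m and 2√(Dt) = 2√(0.16 × 24) = 3.919 m.
Argument (x−vt)/(2√(Dt)) = (3.4 − 7.2)/3.919 = -0.9696; ½·erfc(-0.9696) = 0.9148.
C = 13 × 0.9148 = 11.9 mg/L.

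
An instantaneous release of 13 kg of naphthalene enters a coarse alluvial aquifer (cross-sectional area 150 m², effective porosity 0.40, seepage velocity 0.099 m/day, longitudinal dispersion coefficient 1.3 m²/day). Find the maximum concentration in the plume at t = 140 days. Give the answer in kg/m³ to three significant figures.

The peak of an instantaneous 1D plume sits at x = vt; there the Gaussian factor is 1 and C_max = M/(n_e·A·√(4πDt)), where n_e·A is the pore area the mass is dissolved in.
√(4πDt) = √(4π × 1.3 × 140) = 47.82 m, so C_max = 13/(0.40 × 150 × 47.82) = 0.00453 kg/m³.

0.00453 kg/m³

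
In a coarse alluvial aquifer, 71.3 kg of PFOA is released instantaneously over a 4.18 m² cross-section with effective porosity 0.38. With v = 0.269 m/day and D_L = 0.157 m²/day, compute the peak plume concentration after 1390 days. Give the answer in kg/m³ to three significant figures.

The peak of an instantaneous 1D plume sits at x = vt; there the Gaussian factor is 1 and C_max = M/(n_e·A·√(4πDt)), where n_e·A is the pore area the mass is dissolved in.
√(4πDt) = √(4π × 0.157 × 1390) = 52.37 m, so C_max = 71.3/(0.38 × 4.18 × 52.37) = 0.857 kg/m³.

0.857 kg/m³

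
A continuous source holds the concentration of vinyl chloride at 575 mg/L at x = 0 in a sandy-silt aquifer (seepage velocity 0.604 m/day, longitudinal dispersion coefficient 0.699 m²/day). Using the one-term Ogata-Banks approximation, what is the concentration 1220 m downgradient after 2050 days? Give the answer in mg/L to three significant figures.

For a continuous step input, C/C₀ ≈ ½·erfc((x−vt)/(2√(Dt))).
vt = 0.604 × 2050 = 1238.2 m and 2√(Dt) = 2√(0.699 × 2050) = 75.71 m.
Argument (x−vt)/(2√(Dt)) = (1220 − 1238.2)/75.71 = -0.2404; ½·erfc(-0.2404) = 0.6331.
C = 575 × 0.6331 = 364 mg/L.

364 mg/L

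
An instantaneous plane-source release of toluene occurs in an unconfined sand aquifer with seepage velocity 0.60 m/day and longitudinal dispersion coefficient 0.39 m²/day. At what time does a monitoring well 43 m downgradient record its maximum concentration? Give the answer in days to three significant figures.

70.6 days

For the 1D instantaneous-source solution, setting ∂C/∂t = 0 at fixed x gives v²t² + 2Dt − x² = 0, so t = (√(D² + v²x²) − D)/v².
√(D² + v²x²) = √(0.39² + 0.60² × 43²) = 25.80; v² = 0.36.
t = (25.80 − 0.39)/0.36 = 70.6 days (vs. the pure-advection estimate x/v = 71.7 d).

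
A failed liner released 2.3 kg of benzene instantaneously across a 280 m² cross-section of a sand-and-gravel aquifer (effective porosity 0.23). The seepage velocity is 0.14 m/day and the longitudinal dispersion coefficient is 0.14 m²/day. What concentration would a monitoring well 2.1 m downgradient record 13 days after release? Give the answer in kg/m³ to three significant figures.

For an instantaneous plane source, C(x,t) = M/(n_e·A·√(4πDt)) · exp(−(x−vt)²/(4Dt)), with n_e·A the pore (flow) area.
Plume center vt = 0.14 × 13 = 1.82 m, so the well at 2.1 m is 0.28 m downgradient of the peak.
√(4πDt) = 4.782 m, giving peak height M/(n_e·A·√(4πDt)) = 2.3/(0.23 × 280 × 4.782) = 0.007468 kg/m³.
(x−vt)²/(4Dt) = (0.28)²/(4 × 0.14 × 13) = 0.01077; exp(−0.01077) = 0.9893.
C = 0.007468 × 0.9893 = 0.00739 kg/m³.

0.00739 kg/m³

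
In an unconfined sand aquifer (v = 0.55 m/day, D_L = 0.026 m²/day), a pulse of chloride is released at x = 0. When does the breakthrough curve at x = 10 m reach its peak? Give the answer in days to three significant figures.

For the 1D instantaneous-source solution, setting ∂C/∂t = 0 at fixed x gives v²t² + 2Dt − x² = 0, so t = (√(D² + v²x²) − D)/v².
√(D² + v²x²) = √(0.026² + 0.55² × 10²) = 5.500; v² = 0.3025.
t = (5.500 − 0.026)/0.3025 = 18.1 days (vs. the pure-advection estimate x/v = 18.2 d).

18.1 days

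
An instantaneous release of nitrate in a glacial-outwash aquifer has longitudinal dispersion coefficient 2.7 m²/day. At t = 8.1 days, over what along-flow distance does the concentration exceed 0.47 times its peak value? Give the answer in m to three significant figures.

The plume is Gaussian with σ = √(2Dt) = √(2 × 2.7 × 8.1) = 6.614 m.
C/C_peak = exp(−Δx²/(2σ²)) = 0.47 ⇒ Δx = σ·√(−2 ln 0.47) = 6.614 × 1.229 = 8.129 m.
Width = 2Δx = 16.3 m.

16.3 m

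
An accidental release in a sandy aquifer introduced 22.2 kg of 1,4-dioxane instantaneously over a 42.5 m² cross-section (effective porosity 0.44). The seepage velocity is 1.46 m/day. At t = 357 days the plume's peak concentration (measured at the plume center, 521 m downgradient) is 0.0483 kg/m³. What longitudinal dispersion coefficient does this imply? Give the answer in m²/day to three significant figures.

At the plume center C_max = M/(n_e·A·√(4πDt)), so D = M²/(4πt·(n_e·A·C_max)²).
n_e·A·C_max = 0.44 × 42.5 × 0.0483 = 0.9032 kg/m.
D = 22.2²/(4π × 357 × 0.9032²) = 0.135 m²/day.

0.135 m²/day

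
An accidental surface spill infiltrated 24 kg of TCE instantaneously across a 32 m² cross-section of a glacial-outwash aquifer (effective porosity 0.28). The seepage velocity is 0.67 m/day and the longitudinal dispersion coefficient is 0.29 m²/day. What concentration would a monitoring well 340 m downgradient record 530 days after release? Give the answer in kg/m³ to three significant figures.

For an instantaneous plane source, C(x,t) = M/(n_e·A·√(4πDt)) · exp(−(x−vt)²/(4Dt)), with n_e·A the pore (flow) area.
Plume center vt = 0.67 × 530 = 355.1 m, so the well at 340 m is 15.1 m upgradient of the peak.
√(4πDt) = 43.95 m, giving peak height M/(n_e·A·√(4πDt)) = 24/(0.28 × 32 × 43.95) = 0.06095 kg/m³.
(x−vt)²/(4Dt) = (-15.1)²/(4 × 0.29 × 530) = 0.3709; exp(−0.3709) = 0.6901.
C = 0.06095 × 0.6901 = 0.0421 kg/m³.

0.0421 kg/m³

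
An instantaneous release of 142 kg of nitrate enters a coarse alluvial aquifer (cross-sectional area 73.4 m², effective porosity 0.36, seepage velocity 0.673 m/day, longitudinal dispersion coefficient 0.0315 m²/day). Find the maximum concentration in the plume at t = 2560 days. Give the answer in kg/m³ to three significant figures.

The peak of an instantaneous 1D plume sits at x = vt; there the Gaussian factor is 1 and C_max = M/(n_e·A·√(4πDt)), where n_e·A is the pore area the mass is dissolved in.
√(4πDt) = √(4π × 0.0315 × 2560) = 31.83 m, so C_max = 142/(0.36 × 73.4 × 31.83) = 0.169 kg/m³.

0.169 kg/m³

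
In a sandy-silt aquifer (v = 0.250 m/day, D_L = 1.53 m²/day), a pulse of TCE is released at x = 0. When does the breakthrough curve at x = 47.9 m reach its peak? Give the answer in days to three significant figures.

For the 1D instantaneous-source solution, setting ∂C/∂t = 0 at fixed x gives v²t² + 2Dt − x² = 0, so t = (√(D² + v²x²) − D)/v².
√(D² + v²x²) = √(1.53² + 0.250² × 47.9²) = 12.07; v² = 0.0625.
t = (12.07 − 1.53)/0.0625 = 169 days (vs. the pure-advection estimate x/v = 192 d).

169 days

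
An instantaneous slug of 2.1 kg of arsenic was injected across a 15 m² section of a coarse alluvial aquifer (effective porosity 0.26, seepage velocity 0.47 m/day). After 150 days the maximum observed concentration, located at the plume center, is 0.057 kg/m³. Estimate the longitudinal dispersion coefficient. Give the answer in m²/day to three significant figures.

0.0473 m²/day

At the plume center C_max = M/(n_e·A·√(4πDt)), so D = M²/(4πt·(n_e·A·C_max)²).
n_e·A·C_max = 0.26 × 15 × 0.057 = 0.2223 kg/m.
D = 2.1²/(4π × 150 × 0.2223²) = 0.0473 m²/day.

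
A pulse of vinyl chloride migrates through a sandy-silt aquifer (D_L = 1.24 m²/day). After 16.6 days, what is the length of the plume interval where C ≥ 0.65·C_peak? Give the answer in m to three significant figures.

The plume is Gaussian with σ = √(2Dt) = √(2 × 1.24 × 16.6) = 6.416 m.
C/C_peak = exp(−Δx²/(2σ²)) = 0.65 ⇒ Δx = σ·√(−2 ln 0.65) = 6.416 × 0.9282 = 5.955 m.
Width = 2Δx = 11.9 m.

11.9 m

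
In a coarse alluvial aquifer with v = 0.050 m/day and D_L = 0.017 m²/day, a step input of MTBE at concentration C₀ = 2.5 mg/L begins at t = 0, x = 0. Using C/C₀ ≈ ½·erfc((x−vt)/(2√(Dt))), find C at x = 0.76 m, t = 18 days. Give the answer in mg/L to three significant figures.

For a continuous step input, C/C₀ ≈ ½·erfc((x−vt)/(2√(Dt))).
vt = 0.050 × 18 = 0.9 m and 2√(Dt) = 2√(0.017 × 18) = 1.106 m.
Argument (x−vt)/(2√(Dt)) = (0.76 − 0.9)/1.106 = -0.1266; ½·erfc(-0.1266) = 0.5710.
C = 2.5 × 0.5710 = 1.43 mg/L.

1.43 mg/L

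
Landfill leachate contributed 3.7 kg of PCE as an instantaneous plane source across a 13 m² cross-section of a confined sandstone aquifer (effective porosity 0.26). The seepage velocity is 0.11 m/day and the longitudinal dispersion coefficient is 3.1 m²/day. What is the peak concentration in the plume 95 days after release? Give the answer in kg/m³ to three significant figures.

0.0180 kg/m³

The peak of an instantaneous 1D plume sits at x = vt; there the Gaussian factor is 1 and C_max = M/(n_e·A·√(4πDt)), where n_e·A is the pore area the mass is dissolved in.
√(4πDt) = √(4π × 3.1 × 95) = 60.83 m, so C_max = 3.7/(0.26 × 13 × 60.83) = 0.0180 kg/m³.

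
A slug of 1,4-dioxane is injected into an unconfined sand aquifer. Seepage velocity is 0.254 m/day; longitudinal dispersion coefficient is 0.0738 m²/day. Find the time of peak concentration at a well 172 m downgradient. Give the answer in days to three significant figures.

676 days

For the 1D instantaneous-source solution, setting ∂C/∂t = 0 at fixed x gives v²t² + 2Dt − x² = 0, so t = (√(D² + v²x²) − D)/v².
√(D² + v²x²) = √(0.0738² + 0.254² × 172²) = 43.69; v² = 0.064516.
t = (43.69 − 0.0738)/0.064516 = 676 days (vs. the pure-advection estimate x/v = 677 d).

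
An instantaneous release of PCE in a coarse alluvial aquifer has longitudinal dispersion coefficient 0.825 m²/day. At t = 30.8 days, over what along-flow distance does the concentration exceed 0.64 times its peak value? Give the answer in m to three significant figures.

13.5 m

The plume is Gaussian with σ = √(2Dt) = √(2 × 0.825 × 30.8) = 7.129 m.
C/C_peak = exp(−Δx²/(2σ²)) = 0.64 ⇒ Δx = σ·√(−2 ln 0.64) = 7.129 × 0.9448 = 6.735 m.
Width = 2Δx = 13.5 m.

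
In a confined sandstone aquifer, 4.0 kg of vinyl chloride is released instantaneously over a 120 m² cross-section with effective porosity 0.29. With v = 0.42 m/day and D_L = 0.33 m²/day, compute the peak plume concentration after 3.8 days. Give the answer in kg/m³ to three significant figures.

0.0290 kg/m³

The peak of an instantaneous 1D plume sits at x = vt; there the Gaussian factor is 1 and C_max = M/(n_e·A·√(4πDt)), where n_e·A is the pore area the mass is dissolved in.
√(4πDt) = √(4π × 0.33 × 3.8) = 3.970 m, so C_max = 4.0/(0.29 × 120 × 3.970) = 0.0290 kg/m³.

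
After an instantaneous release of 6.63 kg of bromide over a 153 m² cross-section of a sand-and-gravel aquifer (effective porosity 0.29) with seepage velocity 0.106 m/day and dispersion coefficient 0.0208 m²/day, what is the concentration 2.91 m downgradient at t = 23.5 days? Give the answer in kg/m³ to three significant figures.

0.0551 kg/m³

For an instantaneous plane source, C(x,t) = M/(n_e·A·√(4πDt)) · exp(−(x−vt)²/(4Dt)), with n_e·A the pore (flow) area.
Plume center vt = 0.106 × 23.5 = 2.491 m, so the well at 2.91 m is 0.419 m downgradient of the peak.
√(4πDt) = 2.478 m, giving peak height M/(n_e·A·√(4πDt)) = 6.63/(0.29 × 153 × 2.478) = 0.06030 kg/m³.
(x−vt)²/(4Dt) = (0.419)²/(4 × 0.0208 × 23.5) = 0.08979; exp(−0.08979) = 0.9141.
C = 0.06030 × 0.9141 = 0.0551 kg/m³.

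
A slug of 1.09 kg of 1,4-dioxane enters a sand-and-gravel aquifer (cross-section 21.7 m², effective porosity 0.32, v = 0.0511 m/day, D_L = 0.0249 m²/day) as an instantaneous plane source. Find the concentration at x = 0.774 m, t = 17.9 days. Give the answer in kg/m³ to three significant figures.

0.0656 kg/m³

For an instantaneous plane source, C(x,t) = M/(n_e·A·√(4πDt)) · exp(−(x−vt)²/(4Dt)), with n_e·A the pore (flow) area.
Plume center vt = 0.0511 × 17.9 = 0.91469 m, so the well at 0.774 m is 0.14069 m upgradient of the peak.
√(4πDt) = 2.367 m, giving peak height M/(n_e·A·√(4πDt)) = 1.09/(0.32 × 21.7 × 2.367) = 0.06632 kg/m³.
(x−vt)²/(4Dt) = (-0.14069)²/(4 × 0.0249 × 17.9) = 0.01110; exp(−0.01110) = 0.9890.
C = 0.06632 × 0.9890 = 0.0656 kg/m³.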